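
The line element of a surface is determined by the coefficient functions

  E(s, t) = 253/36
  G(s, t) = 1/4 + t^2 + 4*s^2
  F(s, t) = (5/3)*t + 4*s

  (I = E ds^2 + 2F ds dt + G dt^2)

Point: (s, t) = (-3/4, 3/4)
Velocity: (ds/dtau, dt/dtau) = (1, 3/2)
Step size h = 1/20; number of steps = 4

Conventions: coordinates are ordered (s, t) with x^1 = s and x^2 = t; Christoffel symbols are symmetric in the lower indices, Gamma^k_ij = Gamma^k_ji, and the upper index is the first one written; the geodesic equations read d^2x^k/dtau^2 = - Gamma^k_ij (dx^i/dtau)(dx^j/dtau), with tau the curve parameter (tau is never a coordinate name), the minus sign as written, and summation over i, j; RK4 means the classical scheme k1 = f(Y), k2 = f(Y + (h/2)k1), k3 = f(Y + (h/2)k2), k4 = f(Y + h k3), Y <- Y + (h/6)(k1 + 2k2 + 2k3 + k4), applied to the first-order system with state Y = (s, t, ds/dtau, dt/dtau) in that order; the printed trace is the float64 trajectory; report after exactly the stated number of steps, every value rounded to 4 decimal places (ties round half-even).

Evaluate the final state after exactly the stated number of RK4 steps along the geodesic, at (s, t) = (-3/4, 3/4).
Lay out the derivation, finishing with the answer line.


f(Y) = (ds/dtau, dt/dtau, -Gamma^s_ij Y'^i Y'^j, -Gamma^t_ij Y'^i Y'^j) with the Gammas evaluated at the stage position; h = 0.050000; intermediate values shown to 6 dp
step 0: s = -0.7500, t = 0.7500, ds/dtau = 1.0000, dt/dtau = 1.5000
step 1:
  k1: at (s, t) = (-0.750000, 0.750000), (ds/dtau, dt/dtau) = (1.000000, 1.500000); Gamma_sss = 0.379197, Gamma_sst = -0.284398, Gamma_stt = 0.845293, Gamma_tss = 1.522806, Gamma_tst = -1.142105, Gamma_ttt = 0.727923; k1 = (1.000000, 1.500000, -1.427913, 0.265682)
  k2: at (s, t) = (-0.725000, 0.787500), (ds/dtau, dt/dtau) = (0.964302, 1.506642); Gamma_sss = 0.345653, Gamma_sst = -0.250599, Gamma_stt = 0.806993, Gamma_tss = 1.530189, Gamma_tst = -1.109387, Gamma_ttt = 0.695877; k2 = (0.964302, 1.506642, -1.425098, 0.221054)
  k3: at (s, t) = (-0.725892, 0.787666), (ds/dtau, dt/dtau) = (0.964373, 1.505526); Gamma_sss = 0.345847, Gamma_sst = -0.251048, Gamma_stt = 0.807859, Gamma_tss = 1.527879, Gamma_tst = -1.109076, Gamma_ttt = 0.696016; k3 = (0.964373, 1.505526, -1.423757, 0.221963)
  k4: at (s, t) = (-0.701781, 0.825276), (ds/dtau, dt/dtau) = (0.928812, 1.511098); Gamma_sss = 0.312277, Gamma_sst = -0.219150, Gamma_stt = 0.772166, Gamma_tss = 1.532909, Gamma_tst = -1.075767, Gamma_ttt = 0.665534; k4 = (0.928812, 1.511098, -1.417411, 0.177615)
  Y <- Y + (h/6)(k1 + 2k2 + 2k3 + k4): s = -0.7018, t = 0.8253, ds/dtau = 0.9288, dt/dtau = 1.5111
step 2:
  k1: at (s, t) = (-0.701782, 0.825295), (ds/dtau, dt/dtau) = (0.928808, 1.511078); Gamma_sss = 0.312265, Gamma_sst = -0.219142, Gamma_stt = 0.772162, Gamma_tss = 1.532882, Gamma_tst = -1.075749, Gamma_ttt = 0.665522; k1 = (0.928808, 1.511078, -1.417374, 0.177612)
  k2: at (s, t) = (-0.678562, 0.863072), (ds/dtau, dt/dtau) = (0.893374, 1.515518); Gamma_sss = 0.278742, Gamma_sst = -0.189143, Gamma_stt = 0.738935, Gamma_tss = 1.535464, Gamma_tst = -1.041907, Gamma_ttt = 0.636590; k2 = (0.893374, 1.515518, -1.407479, 0.133730)
  k3: at (s, t) = (-0.679448, 0.863183), (ds/dtau, dt/dtau) = (0.893621, 1.514421); Gamma_sss = 0.279070, Gamma_sst = -0.189614, Gamma_stt = 0.739774, Gamma_tss = 1.533238, Gamma_tst = -1.041755, Gamma_ttt = 0.636759; k3 = (0.893621, 1.514421, -1.406289, 0.134883)
  k4: at (s, t) = (-0.657101, 0.901016), (ds/dtau, dt/dtau) = (0.858494, 1.517822); Gamma_sss = 0.245863, Gamma_sst = -0.161557, Gamma_stt = 0.708863, Gamma_tss = 1.533554, Gamma_tst = -1.007700, Gamma_ttt = 0.609439; k4 = (0.858494, 1.517822, -1.393240, 0.091885)
  Y <- Y + (h/6)(k1 + 2k2 + 2k3 + k4): s = -0.6571, t = 0.9010, ds/dtau = 0.8585, dt/dtau = 1.5178
step 3:
  k1: at (s, t) = (-0.657105, 0.901035), (ds/dtau, dt/dtau) = (0.858490, 1.517800); Gamma_sss = 0.245854, Gamma_sst = -0.161552, Gamma_stt = 0.708862, Gamma_tss = 1.533520, Gamma_tst = -1.007683, Gamma_ttt = 0.609430; k1 = (0.858490, 1.517800, -1.393205, 0.091889)
  k2: at (s, t) = (-0.635642, 0.938980), (ds/dtau, dt/dtau) = (0.823660, 1.520098); Gamma_sss = 0.213037, Gamma_sst = -0.135415, Gamma_stt = 0.680137, Gamma_tss = 1.531477, Gamma_tst = -0.973471, Gamma_ttt = 0.583687; k2 = (0.823660, 1.520098, -1.377026, 0.049955)
  k3: at (s, t) = (-0.636513, 0.939038), (ds/dtau, dt/dtau) = (0.824064, 1.519049); Gamma_sss = 0.213481, Gamma_sst = -0.135884, Gamma_stt = 0.680939, Gamma_tss = 1.529372, Gamma_tst = -0.973465, Gamma_ttt = 0.583868; k3 = (0.824064, 1.519049, -1.376049, 0.051305)
  k4: at (s, t) = (-0.615901, 0.976988), (ds/dtau, dt/dtau) = (0.789688, 1.520366); Gamma_sss = 0.181282, Gamma_sst = -0.111652, Gamma_stt = 0.654232, Gamma_tss = 1.525225, Gamma_tst = -0.939388, Gamma_ttt = 0.559718; k4 = (0.789688, 1.520366, -1.357213, 0.010751)
  Y <- Y + (h/6)(k1 + 2k2 + 2k3 + k4): s = -0.6159, t = 0.9770, ds/dtau = 0.7897, dt/dtau = 1.5203
step 4:
  k1: at (s, t) = (-0.615908, 0.977006), (ds/dtau, dt/dtau) = (0.789685, 1.520343); Gamma_sss = 0.181276, Gamma_sst = -0.111649, Gamma_stt = 0.654235, Gamma_tss = 1.525186, Gamma_tst = -0.939374, Gamma_ttt = 0.559710; k1 = (0.789685, 1.520343, -1.357180, 0.010762)
  k2: at (s, t) = (-0.596166, 1.015014), (ds/dtau, dt/dtau) = (0.755756, 1.520613); Gamma_sss = 0.149765, Gamma_sst = -0.089285, Gamma_stt = 0.629434, Gamma_tss = 1.518847, Gamma_tst = -0.905484, Gamma_ttt = 0.537100; k2 = (0.755756, 1.520613, -1.335743, -0.028245)
  k3: at (s, t) = (-0.597014, 1.015021), (ds/dtau, dt/dtau) = (0.756292, 1.519637); Gamma_sss = 0.150303, Gamma_sst = -0.089733, Gamma_stt = 0.630193, Gamma_tss = 1.516892, Gamma_tst = -0.905606, Gamma_ttt = 0.537278; k3 = (0.756292, 1.519637, -1.335015, -0.026758)
  k4: at (s, t) = (-0.578093, 1.052987), (ds/dtau, dt/dtau) = (0.722935, 1.519006); Gamma_sss = 0.119657, Gamma_sst = -0.069173, Gamma_stt = 0.607127, Gamma_tss = 1.508671, Gamma_tst = -0.872152, Gamma_ttt = 0.516183; k4 = (0.722935, 1.519006, -1.311486, -0.064019)
  Y <- Y + (h/6)(k1 + 2k2 + 2k3 + k4): s = -0.5781, t = 1.0530, ds/dtau = 0.7229, dt/dtau = 1.5190

Answer: s = -0.5781, t = 1.0530, ds/dtau = 0.7229, dt/dtau = 1.5190


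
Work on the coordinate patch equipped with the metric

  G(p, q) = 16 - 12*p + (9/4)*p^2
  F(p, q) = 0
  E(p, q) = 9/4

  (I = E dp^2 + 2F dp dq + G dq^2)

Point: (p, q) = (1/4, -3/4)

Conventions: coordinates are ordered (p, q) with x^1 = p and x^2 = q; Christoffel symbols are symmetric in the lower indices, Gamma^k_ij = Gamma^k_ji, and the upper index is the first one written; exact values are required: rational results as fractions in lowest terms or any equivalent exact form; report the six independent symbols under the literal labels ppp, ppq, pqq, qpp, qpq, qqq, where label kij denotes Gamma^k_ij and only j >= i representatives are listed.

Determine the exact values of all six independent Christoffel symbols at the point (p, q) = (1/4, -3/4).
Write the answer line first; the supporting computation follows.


Answer: Gamma_ppp = 0, Gamma_ppq = 0, Gamma_pqq = 29/12, Gamma_qpp = 0, Gamma_qpq = -12/29, Gamma_qqq = 0

E = 9/4, F = 0, G = 841/64 at the point
E_p = 0, E_q = 0, F_p = 0, F_q = 0, G_p = -87/8, G_q = 0
EG - F^2 = 7569/256;  g^inv = (256/7569) * [[841/64, 0], [0, 9/4]]
first-kind symbols [ij,l] = (1/2)(d_i g_jl + d_j g_il - d_l g_ij): [pp,p] = E_p/2 = 0, [pp,q] = F_p - E_q/2 = 0, [pq,p] = E_q/2 = 0, [pq,q] = G_p/2 = -87/16, [qq,p] = F_q - G_p/2 = 87/16, [qq,q] = G_q/2 = 0
Gamma^p_ij = (G*[ij,p] - F*[ij,q])/(EG - F^2), Gamma^q_ij = (E*[ij,q] - F*[ij,p])/(EG - F^2)


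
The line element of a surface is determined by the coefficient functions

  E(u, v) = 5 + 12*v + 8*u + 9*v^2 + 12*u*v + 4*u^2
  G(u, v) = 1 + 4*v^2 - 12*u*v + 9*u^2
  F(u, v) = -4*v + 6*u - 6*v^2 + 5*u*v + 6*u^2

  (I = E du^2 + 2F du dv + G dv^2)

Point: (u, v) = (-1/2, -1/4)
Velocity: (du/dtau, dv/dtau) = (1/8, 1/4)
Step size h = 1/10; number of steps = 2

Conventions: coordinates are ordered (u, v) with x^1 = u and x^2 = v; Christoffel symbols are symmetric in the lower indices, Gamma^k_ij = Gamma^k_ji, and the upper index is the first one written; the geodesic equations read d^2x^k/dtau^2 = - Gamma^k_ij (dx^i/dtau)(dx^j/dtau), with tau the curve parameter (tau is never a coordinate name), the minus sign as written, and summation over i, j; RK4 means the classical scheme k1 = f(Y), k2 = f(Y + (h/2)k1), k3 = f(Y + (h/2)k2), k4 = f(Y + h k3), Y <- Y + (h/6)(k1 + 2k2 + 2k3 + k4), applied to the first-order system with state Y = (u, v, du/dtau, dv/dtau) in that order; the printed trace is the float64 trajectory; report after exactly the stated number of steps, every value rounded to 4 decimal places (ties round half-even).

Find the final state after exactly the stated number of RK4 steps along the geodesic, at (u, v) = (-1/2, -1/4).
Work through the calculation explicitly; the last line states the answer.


f(Y) = (du/dtau, dv/dtau, -Gamma^u_ij Y'^i Y'^j, -Gamma^v_ij Y'^i Y'^j) with the Gammas evaluated at the stage position; h = 0.100000; intermediate values shown to 6 dp
step 0: u = -0.5000, v = -0.2500, du/dtau = 0.1250, dv/dtau = 0.2500
step 1:
  k1: at (u, v) = (-0.500000, -0.250000), (du/dtau, dv/dtau) = (0.125000, 0.250000); Gamma_uuu = 0.242424, Gamma_uuv = 0.363636, Gamma_uvv = -0.242424, Gamma_vuu = -0.969697, Gamma_vuv = -1.454545, Gamma_vvv = 0.969697; k1 = (0.125000, 0.250000, -0.011364, 0.045455)
  k2: at (u, v) = (-0.493750, -0.237500), (du/dtau, dv/dtau) = (0.124432, 0.252273); Gamma_uuu = 0.285369, Gamma_uuv = 0.428054, Gamma_uvv = -0.285369, Gamma_vuu = -0.957176, Gamma_vuv = -1.435764, Gamma_vvv = 0.957176; k2 = (0.124432, 0.252273, -0.013131, 0.044044)
  k3: at (u, v) = (-0.493778, -0.237386), (du/dtau, dv/dtau) = (0.124343, 0.252202); Gamma_uuu = 0.285531, Gamma_uuv = 0.428296, Gamma_uvv = -0.285531, Gamma_vuu = -0.957109, Gamma_vuv = -1.435664, Gamma_vvv = 0.957109; k3 = (0.124343, 0.252202, -0.013116, 0.043964)
  k4: at (u, v) = (-0.487566, -0.224780), (du/dtau, dv/dtau) = (0.123688, 0.254396); Gamma_uuu = 0.326177, Gamma_uuv = 0.489266, Gamma_uvv = -0.326177, Gamma_vuu = -0.942752, Gamma_vuv = -1.414129, Gamma_vvv = 0.942752; k4 = (0.123688, 0.254396, -0.014671, 0.042404)
  Y <- Y + (h/6)(k1 + 2k2 + 2k3 + k4): u = -0.4876, v = -0.2248, du/dtau = 0.1237, dv/dtau = 0.2544
step 2:
  k1: at (u, v) = (-0.487563, -0.224778), (du/dtau, dv/dtau) = (0.123691, 0.254398); Gamma_uuu = 0.326189, Gamma_uuv = 0.489284, Gamma_uvv = -0.326189, Gamma_vuu = -0.942748, Gamma_vuv = -1.414122, Gamma_vvv = 0.942748; k1 = (0.123691, 0.254398, -0.014672, 0.042406)
  k2: at (u, v) = (-0.481378, -0.212058), (du/dtau, dv/dtau) = (0.122958, 0.256518); Gamma_uuu = 0.364395, Gamma_uuv = 0.546593, Gamma_uvv = -0.364395, Gamma_vuu = -0.926744, Gamma_vuv = -1.390116, Gamma_vvv = 0.926744; k2 = (0.122958, 0.256518, -0.016011, 0.040721)
  k3: at (u, v) = (-0.481415, -0.211952), (du/dtau, dv/dtau) = (0.122891, 0.256434); Gamma_uuu = 0.364476, Gamma_uuv = 0.546714, Gamma_uvv = -0.364476, Gamma_vuu = -0.926677, Gamma_vuv = -1.390016, Gamma_vvv = 0.926677; k3 = (0.122891, 0.256434, -0.015995, 0.040666)
  k4: at (u, v) = (-0.475274, -0.199134), (du/dtau, dv/dtau) = (0.122092, 0.258465); Gamma_uuu = 0.400007, Gamma_uuv = 0.600010, Gamma_uvv = -0.400007, Gamma_vuu = -0.909253, Gamma_vuv = -1.363879, Gamma_vvv = 0.909253; k4 = (0.122092, 0.258465, -0.017109, 0.038890)
  Y <- Y + (h/6)(k1 + 2k2 + 2k3 + k4): u = -0.4753, v = -0.1991, du/dtau = 0.1221, dv/dtau = 0.2585

Answer: u = -0.4753, v = -0.1991, du/dtau = 0.1221, dv/dtau = 0.2585


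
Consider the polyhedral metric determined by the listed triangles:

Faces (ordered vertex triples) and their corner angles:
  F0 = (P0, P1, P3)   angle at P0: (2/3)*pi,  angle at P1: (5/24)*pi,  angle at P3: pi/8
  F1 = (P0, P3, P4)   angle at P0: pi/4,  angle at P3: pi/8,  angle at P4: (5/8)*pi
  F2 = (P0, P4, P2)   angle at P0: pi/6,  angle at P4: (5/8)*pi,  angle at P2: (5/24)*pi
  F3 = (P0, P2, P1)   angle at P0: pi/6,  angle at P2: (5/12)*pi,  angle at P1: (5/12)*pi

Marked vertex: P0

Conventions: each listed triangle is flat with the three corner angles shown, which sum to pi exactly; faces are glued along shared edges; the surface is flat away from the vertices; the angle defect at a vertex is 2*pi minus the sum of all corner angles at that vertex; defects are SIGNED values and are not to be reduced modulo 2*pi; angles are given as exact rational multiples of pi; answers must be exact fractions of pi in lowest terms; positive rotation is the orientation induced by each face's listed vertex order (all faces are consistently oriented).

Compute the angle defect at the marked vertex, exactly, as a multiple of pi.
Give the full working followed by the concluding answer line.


Sum of corner angles at P0: (5/4)*pi
defect = 2*pi - (5/4)*pi

Answer: defect(P0) = (3/4)*pi


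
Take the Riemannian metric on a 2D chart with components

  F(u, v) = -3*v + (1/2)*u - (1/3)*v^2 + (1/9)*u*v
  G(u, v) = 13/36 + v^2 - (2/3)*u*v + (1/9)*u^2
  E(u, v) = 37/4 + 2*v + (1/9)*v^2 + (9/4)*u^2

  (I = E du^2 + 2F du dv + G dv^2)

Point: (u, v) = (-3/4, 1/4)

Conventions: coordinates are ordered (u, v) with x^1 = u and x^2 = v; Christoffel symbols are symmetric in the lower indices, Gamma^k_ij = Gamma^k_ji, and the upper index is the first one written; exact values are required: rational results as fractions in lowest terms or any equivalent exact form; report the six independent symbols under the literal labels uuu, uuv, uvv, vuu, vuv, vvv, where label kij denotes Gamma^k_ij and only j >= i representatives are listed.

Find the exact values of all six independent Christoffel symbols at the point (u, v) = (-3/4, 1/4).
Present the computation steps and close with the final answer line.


E = 6349/576, F = -7/6, G = 11/18 at the point
E_u = -27/8, E_v = 37/18, F_u = 19/36, F_v = -13/4, G_u = -1/3, G_v = 1
EG - F^2 = 55727/10368;  g^inv = (10368/55727) * [[11/18, 7/6], [7/6, 6349/576]]
first-kind symbols [ij,l] = (1/2)(d_i g_jl + d_j g_il - d_l g_ij): [uu,u] = E_u/2 = -27/16, [uu,v] = F_u - E_v/2 = -1/2, [uv,u] = E_v/2 = 37/36, [uv,v] = G_u/2 = -1/6, [vv,u] = F_v - G_u/2 = -37/12, [vv,v] = G_v/2 = 1/2
Gamma^u_ij = (G*[ij,u] - F*[ij,v])/(EG - F^2), Gamma^v_ij = (E*[ij,v] - F*[ij,u])/(EG - F^2)

Answer: Gamma_uuu = -16740/55727, Gamma_uuv = 4496/55727, Gamma_uvv = -13488/55727, Gamma_vuu = -11079/7961, Gamma_vuv = -945/7961, Gamma_vvv = 2835/7961


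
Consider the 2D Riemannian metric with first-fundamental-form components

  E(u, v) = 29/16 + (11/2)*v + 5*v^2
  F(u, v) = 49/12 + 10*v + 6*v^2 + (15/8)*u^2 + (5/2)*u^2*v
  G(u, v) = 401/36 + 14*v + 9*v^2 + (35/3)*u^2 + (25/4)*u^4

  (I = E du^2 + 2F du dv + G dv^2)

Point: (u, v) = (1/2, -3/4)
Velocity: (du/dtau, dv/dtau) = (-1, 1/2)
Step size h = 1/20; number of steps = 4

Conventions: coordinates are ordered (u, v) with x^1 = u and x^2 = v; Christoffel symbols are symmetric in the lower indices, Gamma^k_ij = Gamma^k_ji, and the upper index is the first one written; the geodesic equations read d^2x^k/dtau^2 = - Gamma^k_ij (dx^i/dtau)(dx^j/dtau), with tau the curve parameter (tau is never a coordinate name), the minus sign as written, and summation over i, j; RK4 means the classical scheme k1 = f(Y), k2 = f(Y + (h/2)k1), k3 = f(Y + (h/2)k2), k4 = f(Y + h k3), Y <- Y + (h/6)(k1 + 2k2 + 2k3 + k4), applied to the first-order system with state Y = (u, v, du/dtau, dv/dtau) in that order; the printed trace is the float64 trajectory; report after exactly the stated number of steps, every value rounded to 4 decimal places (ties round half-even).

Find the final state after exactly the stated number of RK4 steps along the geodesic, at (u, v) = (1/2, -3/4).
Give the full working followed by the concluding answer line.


f(Y) = (du/dtau, dv/dtau, -Gamma^u_ij Y'^i Y'^j, -Gamma^v_ij Y'^i Y'^j) with the Gammas evaluated at the stage position; h = 0.050000; intermediate values shown to 6 dp
step 0: u = 0.5000, v = -0.7500, du/dtau = -1.0000, dv/dtau = 0.5000
step 1:
  k1: at (u, v) = (0.500000, -0.750000), (du/dtau, dv/dtau) = (-1.000000, 0.500000); Gamma_uuu = 0.009254, Gamma_uuv = -1.932331, Gamma_uvv = -11.543803, Gamma_vuu = 0.111047, Gamma_vuv = 0.812030, Gamma_vvv = -0.025641; k1 = (-1.000000, 0.500000, 0.944366, 0.707393)
  k2: at (u, v) = (0.475000, -0.737500), (du/dtau, dv/dtau) = (-0.976391, 0.517685); Gamma_uuu = 0.004972, Gamma_uuv = -1.935282, Gamma_uvv = -10.859883, Gamma_vuu = 0.111703, Gamma_vuv = 0.789922, Gamma_vvv = 0.015302; k2 = (-0.976391, 0.517685, 0.949257, 0.687960)
  k3: at (u, v) = (0.475590, -0.737058), (du/dtau, dv/dtau) = (-0.976269, 0.517199); Gamma_uuu = 0.004788, Gamma_uuv = -1.935260, Gamma_uvv = -10.889684, Gamma_vuu = 0.111464, Gamma_vuv = 0.790696, Gamma_vvv = 0.016649; k3 = (-0.976269, 0.517199, 0.954047, 0.687795)
  k4: at (u, v) = (0.451187, -0.724140), (du/dtau, dv/dtau) = (-0.952298, 0.534390); Gamma_uuu = -0.000336, Gamma_uuv = -1.930256, Gamma_uvv = -10.169479, Gamma_vuu = 0.111205, Gamma_vuv = 0.767816, Gamma_vvv = 0.059447; k4 = (-0.952298, 0.534390, 0.939821, 0.663656)
  Y <- Y + (h/6)(k1 + 2k2 + 2k3 + k4): u = 0.4512, v = -0.7241, du/dtau = -0.9526, dv/dtau = 0.5344
step 2:
  k1: at (u, v) = (0.451187, -0.724132), (du/dtau, dv/dtau) = (-0.952577, 0.534355); Gamma_uuu = -0.000340, Gamma_uuv = -1.930251, Gamma_uvv = -10.169581, Gamma_vuu = 0.111202, Gamma_vuv = 0.767819, Gamma_vvv = 0.059473; k1 = (-0.952577, 0.534355, 0.939030, 0.663774)
  k2: at (u, v) = (0.427372, -0.710773), (du/dtau, dv/dtau) = (-0.929101, 0.550949); Gamma_uuu = -0.006329, Gamma_uuv = -1.915598, Gamma_uvv = -9.404882, Gamma_vuu = 0.109960, Gamma_vuv = 0.744227, Gamma_vvv = 0.103463; k2 = (-0.929101, 0.550949, 0.899126, 0.635594)
  k3: at (u, v) = (0.427959, -0.710358), (du/dtau, dv/dtau) = (-0.930099, 0.550245); Gamma_uuu = -0.006543, Gamma_uuv = -1.915263, Gamma_uvv = -9.430616, Gamma_vuu = 0.109727, Gamma_vuv = 0.745081, Gamma_vvv = 0.104900; k3 = (-0.930099, 0.550245, 0.900565, 0.635955)
  k4: at (u, v) = (0.404682, -0.696620), (du/dtau, dv/dtau) = (-0.907548, 0.566152); Gamma_uuu = -0.013364, Gamma_uuv = -1.888697, Gamma_uvv = -8.607077, Gamma_vuu = 0.107481, Gamma_vuv = 0.720815, Gamma_vvv = 0.148941; k4 = (-0.907548, 0.566152, 0.828955, 0.604459)
  Y <- Y + (h/6)(k1 + 2k2 + 2k3 + k4): u = 0.4047, v = -0.6966, du/dtau = -0.9078, dv/dtau = 0.5661
step 3:
  k1: at (u, v) = (0.404699, -0.696608), (du/dtau, dv/dtau) = (-0.907849, 0.566116); Gamma_uuu = -0.013370, Gamma_uuv = -1.888681, Gamma_uvv = -8.607778, Gamma_vuu = 0.107474, Gamma_vuv = 0.720841, Gamma_vvv = 0.148984; k1 = (-0.907849, 0.566116, 0.828335, 0.604622)
  k2: at (u, v) = (0.382003, -0.682455), (du/dtau, dv/dtau) = (-0.887140, 0.581231); Gamma_uuu = -0.020928, Gamma_uuv = -1.847938, Gamma_uvv = -7.719652, Gamma_vuu = 0.104170, Gamma_vuv = 0.695953, Gamma_vvv = 0.191705; k2 = (-0.887140, 0.581231, 0.718682, 0.570966)
  k3: at (u, v) = (0.382520, -0.682077), (du/dtau, dv/dtau) = (-0.889882, 0.580390); Gamma_uuu = -0.021152, Gamma_uuv = -1.847211, Gamma_uvv = -7.739000, Gamma_vuu = 0.103962, Gamma_vuv = 0.696779, Gamma_vvv = 0.193103; k3 = (-0.889882, 0.580390, 0.715562, 0.572369)
  k4: at (u, v) = (0.360205, -0.667588), (du/dtau, dv/dtau) = (-0.872071, 0.594734); Gamma_uuu = -0.029211, Gamma_uuv = -1.789472, Gamma_uvv = -6.768298, Gamma_vuu = 0.099631, Gamma_vuv = 0.670953, Gamma_vvv = 0.232291; k4 = (-0.872071, 0.594734, 0.560001, 0.538046)
  Y <- Y + (h/6)(k1 + 2k2 + 2k3 + k4): u = 0.3602, v = -0.6676, du/dtau = -0.8724, dv/dtau = 0.5947
step 4:
  k1: at (u, v) = (0.360249, -0.667574), (du/dtau, dv/dtau) = (-0.872375, 0.594694); Gamma_uuu = -0.029220, Gamma_uuv = -1.789451, Gamma_uvv = -6.769954, Gamma_vuu = 0.099622, Gamma_vuv = 0.671020, Gamma_vvv = 0.232355; k1 = (-0.872375, 0.594694, 0.559783, 0.538254)
  k2: at (u, v) = (0.338440, -0.652706), (du/dtau, dv/dtau) = (-0.858381, 0.608150); Gamma_uuu = -0.037471, Gamma_uuv = -1.712045, Gamma_uvv = -5.716438, Gamma_vuu = 0.094220, Gamma_vuv = 0.644265, Gamma_vvv = 0.265741; k2 = (-0.858381, 0.608150, 0.354356, 0.504937)
  k3: at (u, v) = (0.338790, -0.652370), (du/dtau, dv/dtau) = (-0.863516, 0.607317); Gamma_uuu = -0.037675, Gamma_uuv = -1.710809, Gamma_uvv = -5.725879, Gamma_vuu = 0.094049, Gamma_vuv = 0.644876, Gamma_vvv = 0.266897; k3 = (-0.863516, 0.607317, 0.345599, 0.507813)
  k4: at (u, v) = (0.317073, -0.637208), (du/dtau, dv/dtau) = (-0.855095, 0.620084); Gamma_uuu = -0.045573, Gamma_uuv = -1.610488, Gamma_uvv = -4.567574, Gamma_vuu = 0.087625, Gamma_vuv = 0.616286, Gamma_vvv = 0.290944; k4 = (-0.855095, 0.620084, 0.081714, 0.477608)
  Y <- Y + (h/6)(k1 + 2k2 + 2k3 + k4): u = 0.3172, v = -0.6372, du/dtau = -0.8554, dv/dtau = 0.6200

Answer: u = 0.3172, v = -0.6372, du/dtau = -0.8554, dv/dtau = 0.6200


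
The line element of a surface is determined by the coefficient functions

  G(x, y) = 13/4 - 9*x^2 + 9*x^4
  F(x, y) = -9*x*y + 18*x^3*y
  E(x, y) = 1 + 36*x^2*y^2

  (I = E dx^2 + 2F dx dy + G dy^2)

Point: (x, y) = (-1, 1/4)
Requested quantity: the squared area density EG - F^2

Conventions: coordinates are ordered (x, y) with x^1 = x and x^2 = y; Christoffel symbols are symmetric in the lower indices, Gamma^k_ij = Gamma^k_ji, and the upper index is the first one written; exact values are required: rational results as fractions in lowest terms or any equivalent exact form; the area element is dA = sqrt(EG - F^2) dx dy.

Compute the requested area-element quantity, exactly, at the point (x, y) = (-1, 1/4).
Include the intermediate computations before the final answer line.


E = 13/4, F = -9/4, G = 13/4; EG - F^2 = 11/2

Answer: EG - F^2 = 11/2


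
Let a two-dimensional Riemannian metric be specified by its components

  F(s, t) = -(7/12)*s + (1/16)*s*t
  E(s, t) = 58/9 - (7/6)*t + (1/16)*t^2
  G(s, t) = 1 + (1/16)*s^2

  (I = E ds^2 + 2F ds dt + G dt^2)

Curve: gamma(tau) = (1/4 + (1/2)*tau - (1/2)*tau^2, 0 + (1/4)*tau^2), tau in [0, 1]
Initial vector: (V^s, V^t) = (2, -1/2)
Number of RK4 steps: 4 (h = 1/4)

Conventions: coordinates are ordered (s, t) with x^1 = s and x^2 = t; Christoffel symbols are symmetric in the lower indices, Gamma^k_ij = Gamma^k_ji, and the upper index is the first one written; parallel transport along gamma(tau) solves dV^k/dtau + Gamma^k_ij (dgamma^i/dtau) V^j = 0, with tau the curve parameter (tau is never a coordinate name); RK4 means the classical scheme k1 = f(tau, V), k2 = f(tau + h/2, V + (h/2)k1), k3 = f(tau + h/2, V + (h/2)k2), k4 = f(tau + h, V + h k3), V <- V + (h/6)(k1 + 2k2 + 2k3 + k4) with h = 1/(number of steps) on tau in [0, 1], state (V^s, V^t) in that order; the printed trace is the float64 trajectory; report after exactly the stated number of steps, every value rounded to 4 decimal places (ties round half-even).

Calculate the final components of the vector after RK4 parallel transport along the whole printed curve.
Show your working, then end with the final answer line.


gamma'(tau) = (1/2 - tau, (1/2)*tau); f(tau, V)^k = -Gamma^k_ij(gamma(tau)) gamma'^i(tau) V^j; h = 1/4; intermediate values shown to 6 dp
curve data and Christoffel symbols at the stage parameters:
  tau = 0.000000: gamma = (0.250000, 0.000000), gamma' = (0.500000, 0.000000); Gamma_sss = 0.000000, Gamma_sst = -0.090462, Gamma_stt = 0.000000, Gamma_tss = 0.000000, Gamma_tst = 0.002423, Gamma_ttt = 0.000000
  tau = 0.125000: gamma = (0.304688, 0.003906), gamma' = (0.375000, 0.062500); Gamma_sss = 0.000000, Gamma_sst = -0.090462, Gamma_stt = 0.000000, Gamma_tss = 0.000000, Gamma_tst = 0.002954, Gamma_ttt = 0.000000
  tau = 0.250000: gamma = (0.343750, 0.015625), gamma' = (0.250000, 0.125000); Gamma_sss = 0.000000, Gamma_sst = -0.090518, Gamma_stt = 0.000000, Gamma_tss = 0.000000, Gamma_tst = 0.003339, Gamma_ttt = 0.000000
  tau = 0.375000: gamma = (0.367188, 0.035156), gamma' = (0.125000, 0.187500); Gamma_sss = 0.000000, Gamma_sst = -0.090634, Gamma_stt = 0.000000, Gamma_tss = 0.000000, Gamma_tst = 0.003579, Gamma_ttt = 0.000000
  tau = 0.500000: gamma = (0.375000, 0.062500), gamma' = (0.000000, 0.250000); Gamma_sss = 0.000000, Gamma_sst = -0.090811, Gamma_stt = 0.000000, Gamma_tss = 0.000000, Gamma_tst = 0.003673, Gamma_ttt = 0.000000
  tau = 0.625000: gamma = (0.367188, 0.097656), gamma' = (-0.125000, 0.312500); Gamma_sss = 0.000000, Gamma_sst = -0.091052, Gamma_stt = 0.000000, Gamma_tss = 0.000000, Gamma_tst = 0.003620, Gamma_ttt = 0.000000
  tau = 0.750000: gamma = (0.343750, 0.140625), gamma' = (-0.250000, 0.375000); Gamma_sss = 0.000000, Gamma_sst = -0.091357, Gamma_stt = 0.000000, Gamma_tss = 0.000000, Gamma_tst = 0.003416, Gamma_ttt = 0.000000
  tau = 0.875000: gamma = (0.304688, 0.191406), gamma' = (-0.375000, 0.437500); Gamma_sss = 0.000000, Gamma_sst = -0.091724, Gamma_stt = 0.000000, Gamma_tss = 0.000000, Gamma_tst = 0.003057, Gamma_ttt = 0.000000
  tau = 1.000000: gamma = (0.250000, 0.250000), gamma' = (-0.500000, 0.500000); Gamma_sss = 0.000000, Gamma_sst = -0.092152, Gamma_stt = 0.000000, Gamma_tss = 0.000000, Gamma_tst = 0.002536, Gamma_ttt = 0.000000
step 0: V^s = 2.0000, V^t = -0.5000
step 1: k1 = (-0.022616, 0.000606), k2 = (-0.005667, 0.000185), k3 = (-0.005657, 0.000185), k4 = (0.011300, -0.000417); V <- V + (h/6)(k1 + 2k2 + 2k3 + k4): V^s = 1.9986, V^t = -0.5000
step 2: k1 = (0.011300, -0.000417), k2 = (0.028323, -0.001118), k3 = (0.028358, -0.001120), k4 = (0.045534, -0.001842); V <- V + (h/6)(k1 + 2k2 + 2k3 + k4): V^s = 2.0057, V^t = -0.5002
step 3: k1 = (0.045535, -0.001842), k2 = (0.062927, -0.002502), k3 = (0.062990, -0.002504), k4 = (0.080691, -0.003017); V <- V + (h/6)(k1 + 2k2 + 2k3 + k4): V^s = 2.0214, V^t = -0.5009
step 4: k1 = (0.080691, -0.003017), k2 = (0.098764, -0.003292), k3 = (0.098856, -0.003295), k4 = (0.117393, -0.003231); V <- V + (h/6)(k1 + 2k2 + 2k3 + k4): V^s = 2.0462, V^t = -0.5017

Answer: V^s = 2.0462, V^t = -0.5017


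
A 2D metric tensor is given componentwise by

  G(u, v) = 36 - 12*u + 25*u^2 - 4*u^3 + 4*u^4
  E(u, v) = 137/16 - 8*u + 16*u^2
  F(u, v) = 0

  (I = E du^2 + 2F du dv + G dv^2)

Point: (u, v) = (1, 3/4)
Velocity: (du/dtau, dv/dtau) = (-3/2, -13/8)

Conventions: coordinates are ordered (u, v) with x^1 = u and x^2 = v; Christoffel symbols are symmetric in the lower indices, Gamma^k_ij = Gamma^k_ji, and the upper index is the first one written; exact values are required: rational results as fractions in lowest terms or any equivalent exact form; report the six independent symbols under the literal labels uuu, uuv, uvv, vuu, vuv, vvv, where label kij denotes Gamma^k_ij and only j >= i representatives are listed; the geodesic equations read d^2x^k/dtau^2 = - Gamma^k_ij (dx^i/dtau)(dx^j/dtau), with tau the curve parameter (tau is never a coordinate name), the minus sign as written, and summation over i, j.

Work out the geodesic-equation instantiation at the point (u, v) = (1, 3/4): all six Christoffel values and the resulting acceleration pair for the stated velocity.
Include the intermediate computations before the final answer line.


E = 265/16, F = 0, G = 49 at the point
E_u = 24, E_v = 0, F_u = 0, F_v = 0, G_u = 42, G_v = 0
EG - F^2 = 12985/16;  g^inv = (16/12985) * [[49, 0], [0, 265/16]]
first-kind symbols [ij,l] = (1/2)(d_i g_jl + d_j g_il - d_l g_ij): [uu,u] = E_u/2 = 12, [uu,v] = F_u - E_v/2 = 0, [uv,u] = E_v/2 = 0, [uv,v] = G_u/2 = 21, [vv,u] = F_v - G_u/2 = -21, [vv,v] = G_v/2 = 0
Gamma^u_ij = (G*[ij,u] - F*[ij,v])/(EG - F^2), Gamma^v_ij = (E*[ij,v] - F*[ij,u])/(EG - F^2)
Gamma_uuu = 192/265, Gamma_uuv = 0, Gamma_uvv = -336/265, Gamma_vuu = 0, Gamma_vuv = 3/7, Gamma_vvv = 0
d^2u/dtau^2 = -(Gamma_uuu*(-3/2)^2 + 2*Gamma_uuv*(-3/2)*(-13/8) + Gamma_uvv*(-13/8)^2) = 1821/1060
d^2v/dtau^2 = -(Gamma_vuu*(-3/2)^2 + 2*Gamma_vuv*(-3/2)*(-13/8) + Gamma_vvv*(-13/8)^2) = -117/56

Answer: Gamma_uuu = 192/265, Gamma_uuv = 0, Gamma_uvv = -336/265, Gamma_vuu = 0, Gamma_vuv = 3/7, Gamma_vvv = 0; accelerations (d^2u/dtau^2, d^2v/dtau^2) = (1821/1060, -117/56)


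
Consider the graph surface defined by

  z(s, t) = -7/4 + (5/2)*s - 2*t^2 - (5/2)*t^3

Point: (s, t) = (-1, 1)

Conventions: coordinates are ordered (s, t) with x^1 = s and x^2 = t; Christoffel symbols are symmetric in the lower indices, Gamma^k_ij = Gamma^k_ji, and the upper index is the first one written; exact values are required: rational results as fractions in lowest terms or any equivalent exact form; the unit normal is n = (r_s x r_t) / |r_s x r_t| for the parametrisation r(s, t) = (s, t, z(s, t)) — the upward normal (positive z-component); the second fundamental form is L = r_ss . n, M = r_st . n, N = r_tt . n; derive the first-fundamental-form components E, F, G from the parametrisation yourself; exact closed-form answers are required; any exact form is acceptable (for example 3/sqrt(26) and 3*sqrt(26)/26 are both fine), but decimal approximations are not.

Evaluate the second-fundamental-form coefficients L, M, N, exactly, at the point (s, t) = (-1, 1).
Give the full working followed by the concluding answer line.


z_s = 5/2, z_t = -23/2, z_ss = 0, z_st = 0, z_tt = -19
E = 29/4, F = -115/4, G = 533/4; answer radicand W^2 = 279/2
unnormalised second-form numerators: l = 0, m = 0, n = -19; L = l/sqrt(279/2), and similarly M = m/sqrt(W^2), N = n/sqrt(W^2)

Answer: L = 0, M = 0, N = -19*sqrt(62)/93


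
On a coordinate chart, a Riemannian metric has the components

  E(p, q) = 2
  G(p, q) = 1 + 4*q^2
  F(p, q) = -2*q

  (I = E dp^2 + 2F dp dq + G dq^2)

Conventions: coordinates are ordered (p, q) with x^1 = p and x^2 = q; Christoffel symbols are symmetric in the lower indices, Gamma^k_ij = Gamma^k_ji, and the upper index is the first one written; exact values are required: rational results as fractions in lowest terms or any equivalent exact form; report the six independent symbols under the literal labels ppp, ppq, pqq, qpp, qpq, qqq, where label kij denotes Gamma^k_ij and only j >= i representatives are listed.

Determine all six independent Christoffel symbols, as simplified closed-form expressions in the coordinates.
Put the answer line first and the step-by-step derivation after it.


Answer: Gamma_ppp = 0, Gamma_ppq = 0, Gamma_pqq = -1/(2*q^2 + 1), Gamma_qpp = 0, Gamma_qpq = 0, Gamma_qqq = 2*q/(2*q^2 + 1)

E = 2; F = -2*q; G = 1 + 4*q^2
Gamma^k_ij = (1/2) g^{kl} (d_i g_jl + d_j g_il - d_l g_ij), with g^inv = (1/(EG-F^2)) [[G, -F], [-F, E]]
first partials: E_p = 0, E_q = 0, F_p = 0, F_q = -2, G_p = 0, G_q = 8*q
D = EG - F^2 = 2 + 4*q^2
expanded: Gamma^p_pp = (G E_p - 2F F_p + F E_q)/(2D), Gamma^p_pq = (G E_q - F G_p)/(2D), Gamma^p_qq = (2G F_q - G G_p - F G_q)/(2D), Gamma^q_pp = (2E F_p - E E_q - F E_p)/(2D), Gamma^q_pq = (E G_p - F E_q)/(2D), Gamma^q_qq = (E G_q - 2F F_q + F G_p)/(2D); substitute and cancel common factors


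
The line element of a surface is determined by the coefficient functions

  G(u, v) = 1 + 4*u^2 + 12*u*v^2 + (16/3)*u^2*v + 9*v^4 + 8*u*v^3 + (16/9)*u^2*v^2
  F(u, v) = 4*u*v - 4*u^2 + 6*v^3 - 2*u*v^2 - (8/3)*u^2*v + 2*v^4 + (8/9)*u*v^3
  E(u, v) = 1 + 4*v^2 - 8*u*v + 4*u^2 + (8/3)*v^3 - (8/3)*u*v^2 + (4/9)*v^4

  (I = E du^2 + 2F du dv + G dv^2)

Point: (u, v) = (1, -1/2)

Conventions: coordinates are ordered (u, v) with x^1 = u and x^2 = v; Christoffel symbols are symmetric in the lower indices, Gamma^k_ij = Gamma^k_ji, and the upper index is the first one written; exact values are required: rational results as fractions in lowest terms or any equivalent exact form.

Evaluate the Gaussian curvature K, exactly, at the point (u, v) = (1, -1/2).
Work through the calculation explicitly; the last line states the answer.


E = 325/36, F = -425/72, G = 769/144, EG - F^2 = 1925/144 at the point
E_u = 34/3, E_v = -68/9, F_u = -143/18, F_v = 15/2, G_u = 50/9, G_v = -125/18
E_vv = -4, F_uv = 4/3, G_uu = 32/9
Compute both Brioschi determinants and normalise by (EG - F^2)^2.
M1 = [[-E_vv/2 + F_uv - G_uu/2, E_u/2, F_u - E_v/2], [F_v - G_u/2, E, F], [G_v/2, F, G]] = [[14/9, 17/3, -25/6], [85/18, 325/36, -425/72], [-125/36, -425/72, 769/144]]; det M1 = -1655/81
M2 = [[0, E_v/2, G_u/2], [E_v/2, E, F], [G_u/2, F, G]] = [[0, -34/9, 25/9], [-34/9, 325/36, -425/72], [25/9, -425/72, 769/144]]; det M2 = -1781/81
det M1 - det M2 = 14/9; K = 14/9 / (1925/144)^2 = 4608/529375

Answer: K = 4608/529375


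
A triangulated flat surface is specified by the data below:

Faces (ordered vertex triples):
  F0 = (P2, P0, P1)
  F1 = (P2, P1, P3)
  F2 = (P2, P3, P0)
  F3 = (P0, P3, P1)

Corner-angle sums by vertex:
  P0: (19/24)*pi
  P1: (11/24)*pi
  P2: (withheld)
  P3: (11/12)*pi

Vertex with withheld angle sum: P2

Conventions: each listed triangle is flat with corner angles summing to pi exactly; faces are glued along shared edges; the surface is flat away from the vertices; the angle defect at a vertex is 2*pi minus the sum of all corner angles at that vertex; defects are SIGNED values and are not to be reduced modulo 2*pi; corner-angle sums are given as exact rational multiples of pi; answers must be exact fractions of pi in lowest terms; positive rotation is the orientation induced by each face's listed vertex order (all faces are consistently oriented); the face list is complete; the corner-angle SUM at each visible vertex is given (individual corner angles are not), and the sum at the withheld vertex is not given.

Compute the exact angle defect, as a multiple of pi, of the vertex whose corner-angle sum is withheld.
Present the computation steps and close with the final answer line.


V = 4, E = 6, F = 4; chi = V - E + F = 2
Gauss-Bonnet: total defect = 2*pi*chi = 4*pi; visible defects sum to (23/6)*pi

Answer: defect(P2) = pi/6


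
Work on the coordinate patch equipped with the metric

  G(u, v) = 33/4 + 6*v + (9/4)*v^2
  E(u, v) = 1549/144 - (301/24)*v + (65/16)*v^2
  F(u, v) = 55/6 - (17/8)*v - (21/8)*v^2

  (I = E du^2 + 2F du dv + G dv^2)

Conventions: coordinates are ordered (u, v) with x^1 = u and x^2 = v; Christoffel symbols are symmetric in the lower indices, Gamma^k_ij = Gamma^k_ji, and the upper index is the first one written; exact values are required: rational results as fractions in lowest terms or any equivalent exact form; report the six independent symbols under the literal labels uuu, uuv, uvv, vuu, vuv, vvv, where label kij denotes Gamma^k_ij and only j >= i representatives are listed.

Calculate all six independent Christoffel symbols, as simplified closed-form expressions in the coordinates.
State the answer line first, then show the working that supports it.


Answer: Gamma_uuu = (-12285*v^3 + 9018*v^2 + 58251*v - 66220)/(2592*v^4 - 17280*v^3 + 30042*v^2 + 36*v + 5434), Gamma_uuv = (5265*v^3 + 5913*v^2 - 2367*v - 29799)/(1296*v^4 - 8640*v^3 + 15021*v^2 + 18*v + 2717), Gamma_uvv = (-3402*v^3 - 13608*v^2 - 40500*v - 25938)/(1296*v^4 - 8640*v^3 + 15021*v^2 + 18*v + 2717), Gamma_vuu = (-114075*v^3 + 528255*v^2 - 845661*v + 466249)/(15552*v^4 - 103680*v^3 + 180252*v^2 + 216*v + 32604), Gamma_vuv = (12285*v^3 - 9018*v^2 - 58251*v + 66220)/(2592*v^4 - 17280*v^3 + 30042*v^2 + 36*v + 5434), Gamma_vvv = (-2673*v^3 - 18873*v^2 + 17388*v + 29808)/(1296*v^4 - 8640*v^3 + 15021*v^2 + 18*v + 2717)

E = 1549/144 - (301/24)*v + (65/16)*v^2; F = 55/6 - (17/8)*v - (21/8)*v^2; G = 33/4 + 6*v + (9/4)*v^2
Gamma^k_ij = (1/2) g^{kl} (d_i g_jl + d_j g_il - d_l g_ij), with g^inv = (1/(EG-F^2)) [[G, -F], [-F, E]]
first partials: E_u = 0, E_v = -301/24 + (65/8)*v, F_u = 0, F_v = -17/8 - (21/4)*v, G_u = 0, G_v = 6 + (9/2)*v
D = EG - F^2 = 2717/576 + (1/32)*v + (1669/64)*v^2 - 15*v^3 + (9/4)*v^4
expanded: Gamma^u_uu = (G E_u - 2F F_u + F E_v)/(2D), Gamma^u_uv = (G E_v - F G_u)/(2D), Gamma^u_vv = (2G F_v - G G_u - F G_v)/(2D), Gamma^v_uu = (2E F_u - E E_v - F E_u)/(2D), Gamma^v_uv = (E G_u - F E_v)/(2D), Gamma^v_vv = (E G_v - 2F F_v + F G_u)/(2D); substitute and cancel common factors


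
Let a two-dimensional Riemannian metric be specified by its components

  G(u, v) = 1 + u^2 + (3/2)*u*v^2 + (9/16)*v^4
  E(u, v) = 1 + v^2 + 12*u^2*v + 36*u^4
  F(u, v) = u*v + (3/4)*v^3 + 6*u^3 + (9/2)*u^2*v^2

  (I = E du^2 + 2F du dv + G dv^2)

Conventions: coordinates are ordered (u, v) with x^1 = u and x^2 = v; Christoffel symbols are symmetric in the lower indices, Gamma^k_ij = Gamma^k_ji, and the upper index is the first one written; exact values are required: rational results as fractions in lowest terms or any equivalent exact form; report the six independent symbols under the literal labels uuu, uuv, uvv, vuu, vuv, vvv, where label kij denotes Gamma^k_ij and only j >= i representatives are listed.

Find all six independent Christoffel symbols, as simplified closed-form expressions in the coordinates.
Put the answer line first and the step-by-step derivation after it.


Answer: Gamma_uuu = (1152*u^3 + 192*u*v)/(576*u^4 + 192*u^2*v + 16*u^2 + 24*u*v^2 + 9*v^4 + 16*v^2 + 16), Gamma_uuv = (96*u^2 + 16*v)/(576*u^4 + 192*u^2*v + 16*u^2 + 24*u*v^2 + 9*v^4 + 16*v^2 + 16), Gamma_uvv = (144*u^2*v + 24*v^2)/(576*u^4 + 192*u^2*v + 16*u^2 + 24*u*v^2 + 9*v^4 + 16*v^2 + 16), Gamma_vuu = (192*u^2 + 144*u*v^2)/(576*u^4 + 192*u^2*v + 16*u^2 + 24*u*v^2 + 9*v^4 + 16*v^2 + 16), Gamma_vuv = (16*u + 12*v^2)/(576*u^4 + 192*u^2*v + 16*u^2 + 24*u*v^2 + 9*v^4 + 16*v^2 + 16), Gamma_vvv = (24*u*v + 18*v^3)/(576*u^4 + 192*u^2*v + 16*u^2 + 24*u*v^2 + 9*v^4 + 16*v^2 + 16)

E = 1 + v^2 + 12*u^2*v + 36*u^4; F = u*v + (3/4)*v^3 + 6*u^3 + (9/2)*u^2*v^2; G = 1 + u^2 + (3/2)*u*v^2 + (9/16)*v^4
Gamma^k_ij = (1/2) g^{kl} (d_i g_jl + d_j g_il - d_l g_ij), with g^inv = (1/(EG-F^2)) [[G, -F], [-F, E]]
first partials: E_u = 24*u*v + 144*u^3, E_v = 2*v + 12*u^2, F_u = v + 18*u^2 + 9*u*v^2, F_v = u + (9/4)*v^2 + 9*u^2*v, G_u = 2*u + (3/2)*v^2, G_v = 3*u*v + (9/4)*v^3
D = EG - F^2 = 1 + v^2 + u^2 + (3/2)*u*v^2 + 12*u^2*v + (9/16)*v^4 + 36*u^4
expanded: Gamma^u_uu = (G E_u - 2F F_u + F E_v)/(2D), Gamma^u_uv = (G E_v - F G_u)/(2D), Gamma^u_vv = (2G F_v - G G_u - F G_v)/(2D), Gamma^v_uu = (2E F_u - E E_v - F E_u)/(2D), Gamma^v_uv = (E G_u - F E_v)/(2D), Gamma^v_vv = (E G_v - 2F F_v + F G_u)/(2D); substitute and cancel common factors


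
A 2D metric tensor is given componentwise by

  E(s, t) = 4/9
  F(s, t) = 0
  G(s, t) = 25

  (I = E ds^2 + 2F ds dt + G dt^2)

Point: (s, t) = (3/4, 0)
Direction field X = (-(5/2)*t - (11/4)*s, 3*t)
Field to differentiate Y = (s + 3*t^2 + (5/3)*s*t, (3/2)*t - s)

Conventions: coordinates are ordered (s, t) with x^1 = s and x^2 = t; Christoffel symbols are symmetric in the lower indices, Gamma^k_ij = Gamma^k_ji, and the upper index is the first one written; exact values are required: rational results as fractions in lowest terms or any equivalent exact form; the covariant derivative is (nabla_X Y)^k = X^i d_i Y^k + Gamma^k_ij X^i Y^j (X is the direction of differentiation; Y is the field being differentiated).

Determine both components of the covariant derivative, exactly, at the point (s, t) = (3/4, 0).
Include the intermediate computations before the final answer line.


E = 4/9, F = 0, G = 25 at the point
E_s = 0, E_t = 0, F_s = 0, F_t = 0, G_s = 0, G_t = 0
EG - F^2 = 100/9;  g^inv = (9/100) * [[25, 0], [0, 4/9]]
first-kind symbols [ij,l] = (1/2)(d_i g_jl + d_j g_il - d_l g_ij): [ss,s] = E_s/2 = 0, [ss,t] = F_s - E_t/2 = 0, [st,s] = E_t/2 = 0, [st,t] = G_s/2 = 0, [tt,s] = F_t - G_s/2 = 0, [tt,t] = G_t/2 = 0
Gamma^s_ij = (G*[ij,s] - F*[ij,t])/(EG - F^2), Gamma^t_ij = (E*[ij,t] - F*[ij,s])/(EG - F^2)
Gamma_sss = 0, Gamma_sst = 0, Gamma_stt = 0, Gamma_tss = 0, Gamma_tst = 0, Gamma_ttt = 0
X = (-33/16, 0), Y = (3/4, -3/4) at the point

Answer: (nabla_X Y)^s = -33/16, (nabla_X Y)^t = 33/16


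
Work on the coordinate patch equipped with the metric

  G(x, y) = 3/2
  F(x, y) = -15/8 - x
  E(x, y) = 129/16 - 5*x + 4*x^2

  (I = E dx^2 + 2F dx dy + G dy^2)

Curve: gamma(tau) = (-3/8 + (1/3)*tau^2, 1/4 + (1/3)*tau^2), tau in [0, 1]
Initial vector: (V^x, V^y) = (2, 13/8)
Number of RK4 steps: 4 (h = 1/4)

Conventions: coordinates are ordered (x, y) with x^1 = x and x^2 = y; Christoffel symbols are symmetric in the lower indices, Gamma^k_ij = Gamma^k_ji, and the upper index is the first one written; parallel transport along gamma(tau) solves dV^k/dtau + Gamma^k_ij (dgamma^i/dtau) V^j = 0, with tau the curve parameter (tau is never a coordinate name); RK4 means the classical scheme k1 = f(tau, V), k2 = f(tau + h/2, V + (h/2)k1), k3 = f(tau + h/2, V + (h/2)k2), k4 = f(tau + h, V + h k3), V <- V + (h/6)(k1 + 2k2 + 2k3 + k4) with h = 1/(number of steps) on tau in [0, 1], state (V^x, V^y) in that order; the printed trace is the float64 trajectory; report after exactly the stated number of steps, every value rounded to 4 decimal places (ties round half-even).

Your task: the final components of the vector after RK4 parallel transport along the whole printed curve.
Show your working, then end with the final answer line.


gamma'(tau) = ((2/3)*tau, (2/3)*tau); f(tau, V)^k = -Gamma^k_ij(gamma(tau)) gamma'^i(tau) V^j; h = 1/4; intermediate values shown to 6 dp
curve data and Christoffel symbols at the stage parameters:
  tau = 0.000000: gamma = (-0.375000, 0.250000), gamma' = (0.000000, 0.000000); Gamma_xxx = -0.555556, Gamma_xxy = 0.000000, Gamma_xyy = 0.000000, Gamma_yxx = -1.222222, Gamma_yxy = 0.000000, Gamma_yyy = 0.000000
  tau = 0.125000: gamma = (-0.369792, 0.255208), gamma' = (0.083333, 0.083333); Gamma_xxx = -0.556843, Gamma_xxy = 0.000000, Gamma_xyy = 0.000000, Gamma_yxx = -1.225444, Gamma_yxy = 0.000000, Gamma_yyy = 0.000000
  tau = 0.250000: gamma = (-0.354167, 0.270833), gamma' = (0.166667, 0.166667); Gamma_xxx = -0.560729, Gamma_xxy = 0.000000, Gamma_xyy = 0.000000, Gamma_yxx = -1.235184, Gamma_yxy = 0.000000, Gamma_yyy = 0.000000
  tau = 0.375000: gamma = (-0.328125, 0.296875), gamma' = (0.250000, 0.250000); Gamma_xxx = -0.567279, Gamma_xxy = 0.000000, Gamma_xyy = 0.000000, Gamma_yxx = -1.251673, Gamma_yxy = 0.000000, Gamma_yyy = 0.000000
  tau = 0.500000: gamma = (-0.291667, 0.333333), gamma' = (0.333333, 0.333333); Gamma_xxx = -0.576597, Gamma_xxy = 0.000000, Gamma_xyy = 0.000000, Gamma_yxx = -1.275297, Gamma_yxy = 0.000000, Gamma_yyy = 0.000000
  tau = 0.625000: gamma = (-0.244792, 0.380208), gamma' = (0.416667, 0.416667); Gamma_xxx = -0.588821, Gamma_xxy = 0.000000, Gamma_xyy = 0.000000, Gamma_yxx = -1.306601, Gamma_yxy = 0.000000, Gamma_yyy = 0.000000
  tau = 0.750000: gamma = (-0.187500, 0.437500), gamma' = (0.500000, 0.500000); Gamma_xxx = -0.604099, Gamma_xxy = 0.000000, Gamma_xyy = 0.000000, Gamma_yxx = -1.346278, Gamma_yxy = 0.000000, Gamma_yyy = 0.000000
  tau = 0.875000: gamma = (-0.119792, 0.505208), gamma' = (0.583333, 0.583333); Gamma_xxx = -0.622550, Gamma_xxy = 0.000000, Gamma_xyy = 0.000000, Gamma_yxx = -1.395136, Gamma_yxy = 0.000000, Gamma_yyy = 0.000000
  tau = 1.000000: gamma = (-0.041667, 0.583333), gamma' = (0.666667, 0.666667); Gamma_xxx = -0.644172, Gamma_xxy = 0.000000, Gamma_xyy = 0.000000, Gamma_yxx = -1.453988, Gamma_yxy = 0.000000, Gamma_yyy = 0.000000
step 0: V^x = 2.0000, V^y = 1.6250
step 1: k1 = (0.000000, 0.000000), k2 = (0.092807, 0.204241), k3 = (0.093346, 0.205425), k4 = (0.189091, 0.416532); V <- V + (h/6)(k1 + 2k2 + 2k3 + k4): V^x = 2.0234, V^y = 1.6765
step 2: k1 = (0.189096, 0.416543), k2 = (0.290309, 0.640552), k3 = (0.292103, 0.644511), k4 = (0.402929, 0.891185); V <- V + (h/6)(k1 + 2k2 + 2k3 + k4): V^x = 2.0966, V^y = 1.8381
step 3: k1 = (0.402963, 0.891260), k2 = (0.526741, 1.168844), k3 = (0.530537, 1.177267), k4 = (0.673337, 1.500580); V <- V + (h/6)(k1 + 2k2 + 2k3 + k4): V^x = 2.2295, V^y = 2.1332
step 4: k1 = (0.673433, 1.500795), k2 = (0.840238, 1.882977), k3 = (0.847810, 1.899946), k4 = (1.048496, 2.366606); V <- V + (h/6)(k1 + 2k2 + 2k3 + k4): V^x = 2.4420, V^y = 2.6096

Answer: V^x = 2.4420, V^y = 2.6096
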